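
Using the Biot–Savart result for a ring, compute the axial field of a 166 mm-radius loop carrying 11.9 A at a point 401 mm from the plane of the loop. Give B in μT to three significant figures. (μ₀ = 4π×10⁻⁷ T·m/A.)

On the axis of a circular loop, B = μ₀IR² / [2(R²+z²)^(3/2)].
R² + z² = (0.166)² + (0.401)² = 0.1884 m², and (R²+z²)^(3/2) = 8.17×10⁻² m³.
B = (4π×10⁻⁷ × 11.9 × 0.02756) / (2 × 8.17×10⁻²) = 2.52×10⁻⁶ T.

B ≈ 2.52 μT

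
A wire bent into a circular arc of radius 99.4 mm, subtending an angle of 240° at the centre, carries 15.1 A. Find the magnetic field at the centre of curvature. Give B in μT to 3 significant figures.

The Biot–Savart field of a circular arc at its centre is B = μ₀Iφ/(4πR), with φ = 4.189 rad.
B = (4π×10⁻⁷ × 15.1 × 4.189) / (4π × 0.0994) = 6.36×10⁻⁵ T.

B ≈ 63.6 μT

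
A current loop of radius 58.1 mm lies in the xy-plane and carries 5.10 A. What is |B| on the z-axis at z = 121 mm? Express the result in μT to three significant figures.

On the axis of a circular loop, B = μ₀IR² / [2(R²+z²)^(3/2)].
R² + z² = (0.0581)² + (0.121)² = 0.01802 m², and (R²+z²)^(3/2) = 2.42×10⁻³ m³.
B = (4π×10⁻⁷ × 5.10 × 0.003376) / (2 × 2.42×10⁻³) = 4.47×10⁻⁶ T.

B ≈ 4.47 μT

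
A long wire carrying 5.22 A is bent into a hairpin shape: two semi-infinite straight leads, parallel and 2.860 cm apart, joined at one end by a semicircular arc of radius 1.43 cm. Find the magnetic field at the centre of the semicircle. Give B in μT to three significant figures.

B ≈ 188 μT

The semicircular arc contributes B_arc = μ₀I·π/(4πR) = μ₀I/(4R) = 1.15×10⁻⁴ T.
Each semi-infinite lead is at perpendicular distance R = 0.0143 m from the centre, with the perpendicular foot at its near end, so it contributes μ₀I/(4πR); both point the same way, together 7.30×10⁻⁵ T.
Arc and leads all point the same direction: B = 1.15×10⁻⁴ + 7.30×10⁻⁵ = 1.88×10⁻⁴ T.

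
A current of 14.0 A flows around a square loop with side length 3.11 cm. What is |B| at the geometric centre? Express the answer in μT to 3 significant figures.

Each side is a finite straight segment at perpendicular distance d = a/(2 tan(π/4)) = 0.01555 m from the centre, with end-angles ±π/4.
One side contributes B₁ = (μ₀I/4πd)·2 sin(π/4) = 1.27×10⁻⁴ T.
All 4 sides add in the same direction: B = 4 × 1.27×10⁻⁴ = 5.09×10⁻⁴ T.

B ≈ 509 μT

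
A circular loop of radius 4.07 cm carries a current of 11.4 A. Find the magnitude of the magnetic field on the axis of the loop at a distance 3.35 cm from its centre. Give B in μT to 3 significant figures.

On the axis of a circular loop, B = μ₀IR² / [2(R²+z²)^(3/2)].
R² + z² = (0.0407)² + (0.0335)² = 0.002779 m², and (R²+z²)^(3/2) = 1.46×10⁻⁴ m³.
B = (4π×10⁻⁷ × 11.4 × 0.001656) / (2 × 1.46×10⁻⁴) = 8.10×10⁻⁵ T.

B ≈ 81.0 μT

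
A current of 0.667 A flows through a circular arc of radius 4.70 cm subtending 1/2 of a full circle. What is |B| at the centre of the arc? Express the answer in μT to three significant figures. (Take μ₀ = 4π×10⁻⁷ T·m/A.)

B ≈ 4.46 μT

The Biot–Savart field of a circular arc at its centre is B = μ₀Iφ/(4πR), with φ = 3.142 rad.
B = (4π×10⁻⁷ × 0.667 × 3.142) / (4π × 0.047) = 4.46×10⁻⁶ T.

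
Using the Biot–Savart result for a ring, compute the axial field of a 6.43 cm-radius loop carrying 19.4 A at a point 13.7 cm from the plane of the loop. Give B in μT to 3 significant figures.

B ≈ 14.5 μT

On the axis of a circular loop, B = μ₀IR² / [2(R²+z²)^(3/2)].
R² + z² = (0.0643)² + (0.137)² = 0.0229 m², and (R²+z²)^(3/2) = 3.47×10⁻³ m³.
B = (4π×10⁻⁷ × 19.4 × 0.004134) / (2 × 3.47×10⁻³) = 1.45×10⁻⁵ T.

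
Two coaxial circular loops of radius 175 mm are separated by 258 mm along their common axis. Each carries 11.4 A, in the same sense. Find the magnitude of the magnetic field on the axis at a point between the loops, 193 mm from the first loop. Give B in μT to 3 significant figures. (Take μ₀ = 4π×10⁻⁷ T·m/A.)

Each loop contributes B = μ₀IR²/[2(R²+z²)^(3/2)] on the axis, with z measured from that loop.
Loop 1 (z = 0.193 m): B₁ = 1.24×10⁻⁵ T. Loop 2 (z = 0.065 m): B₂ = 3.37×10⁻⁵ T.
The fields add: B = B₁ + B₂ = 4.61×10⁻⁵ T.

B ≈ 46.1 μT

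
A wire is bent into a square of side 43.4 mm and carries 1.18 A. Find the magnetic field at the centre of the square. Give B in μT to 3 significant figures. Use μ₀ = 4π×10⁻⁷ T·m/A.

Each side is a finite straight segment at perpendicular distance d = a/(2 tan(π/4)) = 0.0217 m from the centre, with end-angles ±π/4.
One side contributes B₁ = (μ₀I/4πd)·2 sin(π/4) = 7.69×10⁻⁶ T.
All 4 sides add in the same direction: B = 4 × 7.69×10⁻⁶ = 3.08×10⁻⁵ T.

B ≈ 30.8 μT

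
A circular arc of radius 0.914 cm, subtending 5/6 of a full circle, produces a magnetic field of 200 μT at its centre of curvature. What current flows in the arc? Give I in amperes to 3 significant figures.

I ≈ 3.49 A

For a circular arc, B = μ₀Iφ/(4πR) with φ in radians; here φ = 5.236 rad.
So I = 4πRB/(μ₀φ) = 4π × 0.00914 × 2.00×10⁻⁴ / (4π×10⁻⁷ × 5.236) = 3.49 A.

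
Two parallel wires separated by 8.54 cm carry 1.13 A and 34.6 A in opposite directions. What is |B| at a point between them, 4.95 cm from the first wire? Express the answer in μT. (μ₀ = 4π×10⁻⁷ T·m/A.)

Each long wire gives B = μ₀I/(2πd). Distances are d₁ = 0.0495 m and d₂ = 0.0359 m.
B₁ = 4.57×10⁻⁶ T, B₂ = 1.93×10⁻⁴ T.
Between antiparallel currents both contributions point the same way, so they add. B = B₁ + B₂ = 4.57×10⁻⁶ + 1.93×10⁻⁴ = 1.97×10⁻⁴ T.

B ≈ 197 μT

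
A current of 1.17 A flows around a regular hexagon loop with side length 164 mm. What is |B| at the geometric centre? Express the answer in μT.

B ≈ 4.94 μT

Each side is a finite straight segment at perpendicular distance d = a/(2 tan(π/6)) = 0.142 m from the centre, with end-angles ±π/6.
One side contributes B₁ = (μ₀I/4πd)·2 sin(π/6) = 8.24×10⁻⁷ T.
All 6 sides add in the same direction: B = 6 × 8.24×10⁻⁷ = 4.94×10⁻⁶ T.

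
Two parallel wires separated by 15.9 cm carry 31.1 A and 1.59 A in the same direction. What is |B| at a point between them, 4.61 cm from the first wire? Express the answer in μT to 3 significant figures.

Each long wire gives B = μ₀I/(2πd). Distances are d₁ = 0.0461 m and d₂ = 0.1129 m.
B₁ = 1.35×10⁻⁴ T, B₂ = 2.82×10⁻⁶ T.
Between parallel currents the two contributions point in opposite directions, so they subtract. B = |B₁ − B₂| = |1.35×10⁻⁴ − 2.82×10⁻⁶| = 1.32×10⁻⁴ T.

B ≈ 132 μT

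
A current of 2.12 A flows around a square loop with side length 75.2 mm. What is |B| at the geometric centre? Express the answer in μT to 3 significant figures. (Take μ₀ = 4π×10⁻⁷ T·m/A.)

B ≈ 31.9 μT

Each side is a finite straight segment at perpendicular distance d = a/(2 tan(π/4)) = 0.0376 m from the centre, with end-angles ±π/4.
One side contributes B₁ = (μ₀I/4πd)·2 sin(π/4) = 7.97×10⁻⁶ T.
All 4 sides add in the same direction: B = 4 × 7.97×10⁻⁶ = 3.19×10⁻⁵ T.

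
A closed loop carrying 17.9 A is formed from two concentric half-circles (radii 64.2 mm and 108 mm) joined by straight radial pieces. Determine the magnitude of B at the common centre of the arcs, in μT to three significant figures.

The radial connectors point toward the centre, so dl × r̂ = 0 and they contribute nothing.
Each semicircle gives μ₀I/(4R): inner arc 8.76×10⁻⁵ T, outer arc 5.21×10⁻⁵ T.
The two arcs carry current in opposite angular senses, so their fields oppose: B = |8.76×10⁻⁵ − 5.21×10⁻⁵| = 3.55×10⁻⁵ T.

B ≈ 35.5 μT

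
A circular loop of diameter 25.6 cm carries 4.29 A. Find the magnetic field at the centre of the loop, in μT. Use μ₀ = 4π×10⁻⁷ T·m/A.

B ≈ 21.1 μT

At the centre of a circular loop the Biot–Savart law gives B = μ₀I/(2R) (so R = 0.128 m).
B = (4π×10⁻⁷ × 4.29) / (2 × 0.128) = 2.11×10⁻⁵ T.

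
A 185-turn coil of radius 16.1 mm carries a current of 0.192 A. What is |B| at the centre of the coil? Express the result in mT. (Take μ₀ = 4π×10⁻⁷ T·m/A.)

For an N-turn flat coil, B = Nμ₀I/(2R) with R = 0.0161 m.
B = 185 × 7.49×10⁻⁶ T = 1.39×10⁻³ T.

B ≈ 1.39 mT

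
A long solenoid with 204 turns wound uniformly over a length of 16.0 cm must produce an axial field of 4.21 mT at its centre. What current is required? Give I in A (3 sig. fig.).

Inside a long solenoid B = μ₀nI with n = 1275 m⁻¹, so I = B/(μ₀n).
I = 4.21×10⁻³ / (4π×10⁻⁷ × 1275) = 2.63 A.

I ≈ 2.63 A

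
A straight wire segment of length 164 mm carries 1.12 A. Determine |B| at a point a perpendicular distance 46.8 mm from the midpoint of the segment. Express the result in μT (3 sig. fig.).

B ≈ 4.16 μT

For a finite straight segment, B = (μ₀I/4πd)(sinθ₁ + sinθ₂), where θ₁, θ₂ are the angles from the perpendicular to each end.
The perpendicular from the point meets the wire at its midpoint, so each end is L/2 = 0.082 m away along the wire.
sinθ₁ = 0.082/√(0.082²+0.0468²) = 0.8685; sinθ₂ = 0.082/√(0.082²+0.0468²) = 0.8685.
B = (4π×10⁻⁷ × 1.12) / (4π × 0.0468) × (0.8685 + 0.8685) = 4.16×10⁻⁶ T.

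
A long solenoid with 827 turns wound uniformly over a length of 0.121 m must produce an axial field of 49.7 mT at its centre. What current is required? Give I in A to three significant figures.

Inside a long solenoid B = μ₀nI with n = 6835 m⁻¹, so I = B/(μ₀n).
I = 4.97×10⁻² / (4π×10⁻⁷ × 6835) = 5.79 A.

I ≈ 5.79 A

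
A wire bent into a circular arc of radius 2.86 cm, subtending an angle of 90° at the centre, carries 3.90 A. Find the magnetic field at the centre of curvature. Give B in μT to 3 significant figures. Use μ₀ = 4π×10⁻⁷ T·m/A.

B ≈ 21.4 μT

The Biot–Savart field of a circular arc at its centre is B = μ₀Iφ/(4πR), with φ = 1.571 rad.
B = (4π×10⁻⁷ × 3.90 × 1.571) / (4π × 0.0286) = 2.14×10⁻⁵ T.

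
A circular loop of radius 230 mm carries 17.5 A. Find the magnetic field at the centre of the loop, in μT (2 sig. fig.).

At the centre of a circular loop the Biot–Savart law gives B = μ₀I/(2R).
B = (4π×10⁻⁷ × 17.5) / (2 × 0.23) = 4.78×10⁻⁵ T.

B ≈ 48 μT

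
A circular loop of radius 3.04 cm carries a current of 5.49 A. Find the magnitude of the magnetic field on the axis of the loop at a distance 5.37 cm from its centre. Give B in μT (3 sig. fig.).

On the axis of a circular loop, B = μ₀IR² / [2(R²+z²)^(3/2)].
R² + z² = (0.0304)² + (0.0537)² = 0.003808 m², and (R²+z²)^(3/2) = 2.35×10⁻⁴ m³.
B = (4π×10⁻⁷ × 5.49 × 0.0009242) / (2 × 2.35×10⁻⁴) = 1.36×10⁻⁵ T.

B ≈ 13.6 μT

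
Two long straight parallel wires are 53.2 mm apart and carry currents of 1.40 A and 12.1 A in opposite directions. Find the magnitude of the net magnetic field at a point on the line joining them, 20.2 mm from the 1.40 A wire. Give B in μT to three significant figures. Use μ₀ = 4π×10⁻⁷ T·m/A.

Each long wire gives B = μ₀I/(2πd). Distances are d₁ = 0.0202 m and d₂ = 0.033 m.
B₁ = 1.39×10⁻⁵ T, B₂ = 7.33×10⁻⁵ T.
Between antiparallel currents both contributions point the same way, so they add. B = B₁ + B₂ = 1.39×10⁻⁵ + 7.33×10⁻⁵ = 8.72×10⁻⁵ T.

B ≈ 87.2 μT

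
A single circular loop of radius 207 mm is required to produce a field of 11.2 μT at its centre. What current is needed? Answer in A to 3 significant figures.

At the centre of a circular loop B = μ₀I/(2R), so I = 2RB/μ₀.
With R = 0.207 m, I = 2 × 0.207 × 1.12×10⁻⁵ / (4π×10⁻⁷) = 3.69 A.

I ≈ 3.69 A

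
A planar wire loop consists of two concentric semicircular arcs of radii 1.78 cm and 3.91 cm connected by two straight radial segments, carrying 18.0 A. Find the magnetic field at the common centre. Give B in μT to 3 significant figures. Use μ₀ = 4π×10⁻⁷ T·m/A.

The radial connectors point toward the centre, so dl × r̂ = 0 and they contribute nothing.
Each semicircle gives μ₀I/(4R): inner arc 3.18×10⁻⁴ T, outer arc 1.45×10⁻⁴ T.
The two arcs carry current in opposite angular senses, so their fields oppose: B = |3.18×10⁻⁴ − 1.45×10⁻⁴| = 1.73×10⁻⁴ T.

B ≈ 173 μT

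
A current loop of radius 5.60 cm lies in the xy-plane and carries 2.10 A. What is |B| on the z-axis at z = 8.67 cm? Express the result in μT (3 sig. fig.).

On the axis of a circular loop, B = μ₀IR² / [2(R²+z²)^(3/2)].
R² + z² = (0.056)² + (0.0867)² = 0.01065 m², and (R²+z²)^(3/2) = 1.10×10⁻³ m³.
B = (4π×10⁻⁷ × 2.10 × 0.003136) / (2 × 1.10×10⁻³) = 3.76×10⁻⁶ T.

B ≈ 3.76 μT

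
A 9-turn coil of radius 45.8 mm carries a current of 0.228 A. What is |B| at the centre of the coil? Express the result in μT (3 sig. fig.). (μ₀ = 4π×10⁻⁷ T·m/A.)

For an N-turn flat coil, B = Nμ₀I/(2R) with R = 0.0458 m.
B = 9 × 3.13×10⁻⁶ T = 2.82×10⁻⁵ T.

B ≈ 28.2 μT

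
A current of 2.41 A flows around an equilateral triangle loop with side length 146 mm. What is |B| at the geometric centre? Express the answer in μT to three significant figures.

B ≈ 29.7 μT

Each side is a finite straight segment at perpendicular distance d = a/(2 tan(π/3)) = 0.04215 m from the centre, with end-angles ±π/3.
One side contributes B₁ = (μ₀I/4πd)·2 sin(π/3) = 9.90×10⁻⁶ T.
All 3 sides add in the same direction: B = 3 × 9.90×10⁻⁶ = 2.97×10⁻⁵ T.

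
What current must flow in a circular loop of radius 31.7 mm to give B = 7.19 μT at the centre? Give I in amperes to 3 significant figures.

I ≈ 0.363 A

At the centre of a circular loop B = μ₀I/(2R), so I = 2RB/μ₀.
With R = 0.0317 m, I = 2 × 0.0317 × 7.19×10⁻⁶ / (4π×10⁻⁷) = 0.363 A.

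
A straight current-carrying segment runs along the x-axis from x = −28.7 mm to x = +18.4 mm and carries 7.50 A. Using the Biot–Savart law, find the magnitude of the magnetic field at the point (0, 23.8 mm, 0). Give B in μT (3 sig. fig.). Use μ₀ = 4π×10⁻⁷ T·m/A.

B ≈ 43.5 μT

For a finite straight segment, B = (μ₀I/4πd)(sinθ₁ + sinθ₂), where θ₁, θ₂ are the angles from the perpendicular to each end.
The perpendicular distance is d = 0.0238 m; the end-offsets along the wire are a = 0.0287 m and b = 0.0184 m.
sinθ₁ = 0.0287/√(0.0287²+0.0238²) = 0.7698; sinθ₂ = 0.0184/√(0.0184²+0.0238²) = 0.6116.
B = (4π×10⁻⁷ × 7.50) / (4π × 0.0238) × (0.7698 + 0.6116) = 4.35×10⁻⁵ T.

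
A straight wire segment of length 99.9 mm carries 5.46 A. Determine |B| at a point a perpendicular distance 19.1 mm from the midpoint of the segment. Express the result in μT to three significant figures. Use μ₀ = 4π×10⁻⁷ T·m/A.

B ≈ 53.4 μT

For a finite straight segment, B = (μ₀I/4πd)(sinθ₁ + sinθ₂), where θ₁, θ₂ are the angles from the perpendicular to each end.
The perpendicular from the point meets the wire at its midpoint, so each end is L/2 = 0.04995 m away along the wire.
sinθ₁ = 0.04995/√(0.04995²+0.0191²) = 0.9340; sinθ₂ = 0.04995/√(0.04995²+0.0191²) = 0.9340.
B = (4π×10⁻⁷ × 5.46) / (4π × 0.0191) × (0.9340 + 0.9340) = 5.34×10⁻⁵ T.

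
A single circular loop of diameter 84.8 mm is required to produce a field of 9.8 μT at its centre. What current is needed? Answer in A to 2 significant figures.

At the centre of a circular loop B = μ₀I/(2R), so I = 2RB/μ₀.
With R = 0.0424 m, I = 2 × 0.0424 × 9.80×10⁻⁶ / (4π×10⁻⁷) = 0.661 A.

I ≈ 0.66 A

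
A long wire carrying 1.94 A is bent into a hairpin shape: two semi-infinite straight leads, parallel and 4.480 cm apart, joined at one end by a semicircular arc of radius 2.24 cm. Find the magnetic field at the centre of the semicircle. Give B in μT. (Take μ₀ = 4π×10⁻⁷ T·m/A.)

The semicircular arc contributes B_arc = μ₀I·π/(4πR) = μ₀I/(4R) = 2.72×10⁻⁵ T.
Each semi-infinite lead is at perpendicular distance R = 0.0224 m from the centre, with the perpendicular foot at its near end, so it contributes μ₀I/(4πR); both point the same way, together 1.73×10⁻⁵ T.
Arc and leads all point the same direction: B = 2.72×10⁻⁵ + 1.73×10⁻⁵ = 4.45×10⁻⁵ T.

B ≈ 44.5 μT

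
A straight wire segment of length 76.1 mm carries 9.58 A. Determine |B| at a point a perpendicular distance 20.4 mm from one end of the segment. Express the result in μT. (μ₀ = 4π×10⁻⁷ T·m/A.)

B ≈ 45.4 μT

For a finite straight segment, B = (μ₀I/4πd)(sinθ₁ + sinθ₂), where θ₁, θ₂ are the angles from the perpendicular to each end.
The perpendicular foot is at one end, so the two end-offsets along the wire are 0 and L = 0.0761 m.
sinθ₁ = 0/√(0²+0.0204²) = 0.0000; sinθ₂ = 0.0761/√(0.0761²+0.0204²) = 0.9659.
B = (4π×10⁻⁷ × 9.58) / (4π × 0.0204) × (0.0000 + 0.9659) = 4.54×10⁻⁵ T.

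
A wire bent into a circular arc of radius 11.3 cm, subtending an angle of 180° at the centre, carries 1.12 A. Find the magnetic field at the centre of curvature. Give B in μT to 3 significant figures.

The Biot–Savart field of a circular arc at its centre is B = μ₀Iφ/(4πR), with φ = 3.142 rad.
B = (4π×10⁻⁷ × 1.12 × 3.142) / (4π × 0.113) = 3.11×10⁻⁶ T.

B ≈ 3.11 μT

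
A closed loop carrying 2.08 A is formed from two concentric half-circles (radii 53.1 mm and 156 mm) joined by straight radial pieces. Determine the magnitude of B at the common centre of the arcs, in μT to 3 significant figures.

The radial connectors point toward the centre, so dl × r̂ = 0 and they contribute nothing.
Each semicircle gives μ₀I/(4R): inner arc 1.23×10⁻⁵ T, outer arc 4.19×10⁻⁶ T.
The two arcs carry current in opposite angular senses, so their fields oppose: B = |1.23×10⁻⁵ − 4.19×10⁻⁶| = 8.12×10⁻⁶ T.

B ≈ 8.12 μT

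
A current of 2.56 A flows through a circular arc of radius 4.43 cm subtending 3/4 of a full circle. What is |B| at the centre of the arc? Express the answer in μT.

The Biot–Savart field of a circular arc at its centre is B = μ₀Iφ/(4πR), with φ = 4.712 rad.
B = (4π×10⁻⁷ × 2.56 × 4.712) / (4π × 0.0443) = 2.72×10⁻⁵ T.

B ≈ 27.2 μT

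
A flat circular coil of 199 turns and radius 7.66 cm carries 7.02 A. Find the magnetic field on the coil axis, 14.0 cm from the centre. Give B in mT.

B ≈ 1.27 mT

For an N-turn flat coil, B = Nμ₀IR²/[2(R²+z²)^(3/2)] with R = 0.0766 m, z = 0.14 m.
B = 199 × 6.37×10⁻⁶ T = 1.27×10⁻³ T.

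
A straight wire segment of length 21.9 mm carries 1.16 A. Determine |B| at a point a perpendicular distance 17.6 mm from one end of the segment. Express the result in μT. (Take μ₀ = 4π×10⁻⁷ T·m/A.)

B ≈ 5.14 μT

For a finite straight segment, B = (μ₀I/4πd)(sinθ₁ + sinθ₂), where θ₁, θ₂ are the angles from the perpendicular to each end.
The perpendicular foot is at one end, so the two end-offsets along the wire are 0 and L = 0.0219 m.
sinθ₁ = 0/√(0²+0.0176²) = 0.0000; sinθ₂ = 0.0219/√(0.0219²+0.0176²) = 0.7795.
B = (4π×10⁻⁷ × 1.16) / (4π × 0.0176) × (0.0000 + 0.7795) = 5.14×10⁻⁶ T.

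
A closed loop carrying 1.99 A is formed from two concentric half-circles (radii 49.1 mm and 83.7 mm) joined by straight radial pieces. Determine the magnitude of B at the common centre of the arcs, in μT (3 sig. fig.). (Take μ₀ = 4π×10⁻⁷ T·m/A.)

The radial connectors point toward the centre, so dl × r̂ = 0 and they contribute nothing.
Each semicircle gives μ₀I/(4R): inner arc 1.27×10⁻⁵ T, outer arc 7.47×10⁻⁶ T.
The two arcs carry current in opposite angular senses, so their fields oppose: B = |1.27×10⁻⁵ − 7.47×10⁻⁶| = 5.26×10⁻⁶ T.

B ≈ 5.26 μT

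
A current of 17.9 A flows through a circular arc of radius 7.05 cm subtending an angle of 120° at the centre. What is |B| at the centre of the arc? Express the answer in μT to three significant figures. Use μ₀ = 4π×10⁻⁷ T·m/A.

B ≈ 53.2 μT

The Biot–Savart field of a circular arc at its centre is B = μ₀Iφ/(4πR), with φ = 2.094 rad.
B = (4π×10⁻⁷ × 17.9 × 2.094) / (4π × 0.0705) = 5.32×10⁻⁵ T.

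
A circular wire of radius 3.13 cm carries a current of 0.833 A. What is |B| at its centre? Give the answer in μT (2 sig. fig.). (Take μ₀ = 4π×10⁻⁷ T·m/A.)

At the centre of a circular loop the Biot–Savart law gives B = μ₀I/(2R).
B = (4π×10⁻⁷ × 0.833) / (2 × 0.0313) = 1.67×10⁻⁵ T.

B ≈ 17 μT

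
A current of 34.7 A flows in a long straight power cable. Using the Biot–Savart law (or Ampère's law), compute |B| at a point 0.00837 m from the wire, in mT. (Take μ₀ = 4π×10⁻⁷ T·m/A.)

For an infinitely long straight wire, B = μ₀I/(2πd).
B = (4π×10⁻⁷ × 34.7) / (2π × 0.00837) = 8.29×10⁻⁴ T.

B ≈ 0.829 mT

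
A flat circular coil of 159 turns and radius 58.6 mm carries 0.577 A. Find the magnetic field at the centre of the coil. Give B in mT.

B ≈ 0.984 mT

For an N-turn flat coil, B = Nμ₀I/(2R) with R = 0.0586 m.
B = 159 × 6.19×10⁻⁶ T = 9.84×10⁻⁴ T.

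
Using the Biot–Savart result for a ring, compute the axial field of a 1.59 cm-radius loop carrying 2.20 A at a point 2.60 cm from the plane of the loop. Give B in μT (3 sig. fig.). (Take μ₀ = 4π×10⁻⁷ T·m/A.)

On the axis of a circular loop, B = μ₀IR² / [2(R²+z²)^(3/2)].
R² + z² = (0.0159)² + (0.026)² = 0.0009288 m², and (R²+z²)^(3/2) = 2.83×10⁻⁵ m³.
B = (4π×10⁻⁷ × 2.20 × 0.0002528) / (2 × 2.83×10⁻⁵) = 1.23×10⁻⁵ T.

B ≈ 12.3 μT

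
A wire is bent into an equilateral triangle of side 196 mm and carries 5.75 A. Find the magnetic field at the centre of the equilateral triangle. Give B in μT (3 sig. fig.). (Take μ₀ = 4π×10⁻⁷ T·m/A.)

Each side is a finite straight segment at perpendicular distance d = a/(2 tan(π/3)) = 0.05658 m from the centre, with end-angles ±π/3.
One side contributes B₁ = (μ₀I/4πd)·2 sin(π/3) = 1.76×10⁻⁵ T.
All 3 sides add in the same direction: B = 3 × 1.76×10⁻⁵ = 5.28×10⁻⁵ T.

B ≈ 52.8 μT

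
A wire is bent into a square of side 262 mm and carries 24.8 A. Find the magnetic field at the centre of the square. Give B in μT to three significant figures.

Each side is a finite straight segment at perpendicular distance d = a/(2 tan(π/4)) = 0.131 m from the centre, with end-angles ±π/4.
One side contributes B₁ = (μ₀I/4πd)·2 sin(π/4) = 2.68×10⁻⁵ T.
All 4 sides add in the same direction: B = 4 × 2.68×10⁻⁵ = 1.07×10⁻⁴ T.

B ≈ 107 μT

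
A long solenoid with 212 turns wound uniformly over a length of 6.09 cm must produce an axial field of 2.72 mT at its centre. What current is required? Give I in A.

Inside a long solenoid B = μ₀nI with n = 3481 m⁻¹, so I = B/(μ₀n).
I = 2.72×10⁻³ / (4π×10⁻⁷ × 3481) = 0.622 A.

I ≈ 0.622 A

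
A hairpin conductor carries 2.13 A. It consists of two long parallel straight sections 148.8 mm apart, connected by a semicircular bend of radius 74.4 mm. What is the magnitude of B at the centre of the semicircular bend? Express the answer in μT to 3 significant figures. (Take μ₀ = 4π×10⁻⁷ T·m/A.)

B ≈ 14.7 μT

The semicircular arc contributes B_arc = μ₀I·π/(4πR) = μ₀I/(4R) = 8.99×10⁻⁶ T.
Each semi-infinite lead is at perpendicular distance R = 0.0744 m from the centre, with the perpendicular foot at its near end, so it contributes μ₀I/(4πR); both point the same way, together 5.73×10⁻⁶ T.
Arc and leads all point the same direction: B = 8.99×10⁻⁶ + 5.73×10⁻⁶ = 1.47×10⁻⁵ T.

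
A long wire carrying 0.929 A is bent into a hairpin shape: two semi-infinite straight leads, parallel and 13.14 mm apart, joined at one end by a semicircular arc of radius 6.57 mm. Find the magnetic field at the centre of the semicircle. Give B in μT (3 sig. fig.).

The semicircular arc contributes B_arc = μ₀I·π/(4πR) = μ₀I/(4R) = 4.44×10⁻⁵ T.
Each semi-infinite lead is at perpendicular distance R = 0.00657 m from the centre, with the perpendicular foot at its near end, so it contributes μ₀I/(4πR); both point the same way, together 2.83×10⁻⁵ T.
Arc and leads all point the same direction: B = 4.44×10⁻⁵ + 2.83×10⁻⁵ = 7.27×10⁻⁵ T.

B ≈ 72.7 μT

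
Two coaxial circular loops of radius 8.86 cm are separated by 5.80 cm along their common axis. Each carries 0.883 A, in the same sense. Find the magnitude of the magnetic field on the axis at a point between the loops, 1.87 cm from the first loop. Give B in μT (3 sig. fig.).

B ≈ 10.6 μT

Each loop contributes B = μ₀IR²/[2(R²+z²)^(3/2)] on the axis, with z measured from that loop.
Loop 1 (z = 0.0187 m): B₁ = 5.87×10⁻⁶ T. Loop 2 (z = 0.0393 m): B₂ = 4.78×10⁻⁶ T.
The fields add: B = B₁ + B₂ = 1.06×10⁻⁵ T.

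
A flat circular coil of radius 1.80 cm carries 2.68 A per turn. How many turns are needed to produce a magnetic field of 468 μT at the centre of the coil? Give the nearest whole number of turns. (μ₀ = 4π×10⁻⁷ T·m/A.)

N = 5

For an N-turn coil, B = Nμ₀I/(2R). A single turn gives B₁ = 9.35×10⁻⁵ T with R = 0.018 m.
N = B/B₁ = 4.68×10⁻⁴ / 9.35×10⁻⁵ = 5.00.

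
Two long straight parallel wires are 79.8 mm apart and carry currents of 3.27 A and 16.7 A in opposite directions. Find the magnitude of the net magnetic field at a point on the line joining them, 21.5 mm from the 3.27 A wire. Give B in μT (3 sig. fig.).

B ≈ 87.7 μT

Each long wire gives B = μ₀I/(2πd). Distances are d₁ = 0.0215 m and d₂ = 0.0583 m.
B₁ = 3.04×10⁻⁵ T, B₂ = 5.73×10⁻⁵ T.
Between antiparallel currents both contributions point the same way, so they add. B = B₁ + B₂ = 3.04×10⁻⁵ + 5.73×10⁻⁵ = 8.77×10⁻⁵ T.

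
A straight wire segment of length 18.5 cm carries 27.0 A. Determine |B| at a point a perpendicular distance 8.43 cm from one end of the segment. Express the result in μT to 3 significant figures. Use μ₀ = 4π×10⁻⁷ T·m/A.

For a finite straight segment, B = (μ₀I/4πd)(sinθ₁ + sinθ₂), where θ₁, θ₂ are the angles from the perpendicular to each end.
The perpendicular foot is at one end, so the two end-offsets along the wire are 0 and L = 0.185 m.
sinθ₁ = 0/√(0²+0.0843²) = 0.0000; sinθ₂ = 0.185/√(0.185²+0.0843²) = 0.9100.
B = (4π×10⁻⁷ × 27.0) / (4π × 0.0843) × (0.0000 + 0.9100) = 2.91×10⁻⁵ T.

B ≈ 29.1 μT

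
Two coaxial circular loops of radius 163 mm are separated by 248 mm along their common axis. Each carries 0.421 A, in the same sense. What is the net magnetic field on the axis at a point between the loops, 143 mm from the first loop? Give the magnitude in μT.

Each loop contributes B = μ₀IR²/[2(R²+z²)^(3/2)] on the axis, with z measured from that loop.
Loop 1 (z = 0.143 m): B₁ = 6.89×10⁻⁷ T. Loop 2 (z = 0.105 m): B₂ = 9.64×10⁻⁷ T.
The fields add: B = B₁ + B₂ = 1.65×10⁻⁶ T.

B ≈ 1.65 μT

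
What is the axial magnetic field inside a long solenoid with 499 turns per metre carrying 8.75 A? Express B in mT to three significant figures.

Inside a long solenoid, B = μ₀nI with n = 499 turns/m.
B = 4π×10⁻⁷ × 499 × 8.75 = 5.49×10⁻³ T.

B ≈ 5.49 mT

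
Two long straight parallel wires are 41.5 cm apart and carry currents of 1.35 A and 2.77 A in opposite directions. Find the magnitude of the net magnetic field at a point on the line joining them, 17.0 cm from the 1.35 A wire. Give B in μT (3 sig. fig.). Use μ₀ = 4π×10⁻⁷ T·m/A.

B ≈ 3.85 μT

Each long wire gives B = μ₀I/(2πd). Distances are d₁ = 0.17 m and d₂ = 0.245 m.
B₁ = 1.59×10⁻⁶ T, B₂ = 2.26×10⁻⁶ T.
Between antiparallel currents both contributions point the same way, so they add. B = B₁ + B₂ = 1.59×10⁻⁶ + 2.26×10⁻⁶ = 3.85×10⁻⁶ T.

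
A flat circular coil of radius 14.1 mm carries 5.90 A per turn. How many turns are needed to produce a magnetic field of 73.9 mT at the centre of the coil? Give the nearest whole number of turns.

For an N-turn coil, B = Nμ₀I/(2R). A single turn gives B₁ = 2.63×10⁻⁴ T with R = 0.0141 m.
N = B/B₁ = 7.39×10⁻² / 2.63×10⁻⁴ = 281.08.

N = 281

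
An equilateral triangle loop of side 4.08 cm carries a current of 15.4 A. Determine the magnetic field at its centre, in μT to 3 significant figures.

B ≈ 679 μT

Each side is a finite straight segment at perpendicular distance d = a/(2 tan(π/3)) = 0.01178 m from the centre, with end-angles ±π/3.
One side contributes B₁ = (μ₀I/4πd)·2 sin(π/3) = 2.26×10⁻⁴ T.
All 3 sides add in the same direction: B = 3 × 2.26×10⁻⁴ = 6.79×10⁻⁴ T.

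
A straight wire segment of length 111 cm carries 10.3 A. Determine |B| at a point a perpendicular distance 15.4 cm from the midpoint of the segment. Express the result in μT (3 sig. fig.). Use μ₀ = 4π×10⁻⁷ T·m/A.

B ≈ 12.9 μT

For a finite straight segment, B = (μ₀I/4πd)(sinθ₁ + sinθ₂), where θ₁, θ₂ are the angles from the perpendicular to each end.
The perpendicular from the point meets the wire at its midpoint, so each end is L/2 = 0.555 m away along the wire.
sinθ₁ = 0.555/√(0.555²+0.154²) = 0.9636; sinθ₂ = 0.555/√(0.555²+0.154²) = 0.9636.
B = (4π×10⁻⁷ × 10.3) / (4π × 0.154) × (0.9636 + 0.9636) = 1.29×10⁻⁵ T.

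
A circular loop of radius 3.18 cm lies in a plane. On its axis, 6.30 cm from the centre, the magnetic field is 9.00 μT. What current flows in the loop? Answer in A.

I ≈ 4.98 A

On the axis of a loop, B = μ₀IR²/[2(R²+z²)^(3/2)], so I = 2B(R²+z²)^(3/2)/(μ₀R²).
R² + z² = 0.001011 + 0.003969 = 0.00498 m²; raised to 3/2 gives 3.51×10⁻⁴ m³.
I = 2 × 9.00×10⁻⁶ × 3.51×10⁻⁴ / (1.26×10⁻⁶ × 0.001011) = 4.98 A.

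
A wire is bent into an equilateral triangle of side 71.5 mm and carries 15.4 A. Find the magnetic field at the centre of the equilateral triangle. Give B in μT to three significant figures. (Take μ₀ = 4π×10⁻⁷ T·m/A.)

Each side is a finite straight segment at perpendicular distance d = a/(2 tan(π/3)) = 0.02064 m from the centre, with end-angles ±π/3.
One side contributes B₁ = (μ₀I/4πd)·2 sin(π/3) = 1.29×10⁻⁴ T.
All 3 sides add in the same direction: B = 3 × 1.29×10⁻⁴ = 3.88×10⁻⁴ T.

B ≈ 388 μT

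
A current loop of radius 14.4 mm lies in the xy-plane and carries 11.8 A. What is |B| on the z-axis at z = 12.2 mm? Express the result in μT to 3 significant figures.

On the axis of a circular loop, B = μ₀IR² / [2(R²+z²)^(3/2)].
R² + z² = (0.0144)² + (0.0122)² = 0.0003562 m², and (R²+z²)^(3/2) = 6.72×10⁻⁶ m³.
B = (4π×10⁻⁷ × 11.8 × 0.0002074) / (2 × 6.72×10⁻⁶) = 2.29×10⁻⁴ T.

B ≈ 229 μT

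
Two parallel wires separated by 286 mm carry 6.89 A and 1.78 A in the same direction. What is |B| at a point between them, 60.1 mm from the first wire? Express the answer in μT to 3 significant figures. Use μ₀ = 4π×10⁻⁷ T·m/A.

B ≈ 21.4 μT

Each long wire gives B = μ₀I/(2πd). Distances are d₁ = 0.0601 m and d₂ = 0.2259 m.
B₁ = 2.29×10⁻⁵ T, B₂ = 1.58×10⁻⁶ T.
Between parallel currents the two contributions point in opposite directions, so they subtract. B = |B₁ − B₂| = |2.29×10⁻⁵ − 1.58×10⁻⁶| = 2.14×10⁻⁵ T.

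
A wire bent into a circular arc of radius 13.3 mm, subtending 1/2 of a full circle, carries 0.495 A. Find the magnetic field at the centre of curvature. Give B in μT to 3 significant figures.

The Biot–Savart field of a circular arc at its centre is B = μ₀Iφ/(4πR), with φ = 3.142 rad.
B = (4π×10⁻⁷ × 0.495 × 3.142) / (4π × 0.0133) = 1.17×10⁻⁵ T.

B ≈ 11.7 μT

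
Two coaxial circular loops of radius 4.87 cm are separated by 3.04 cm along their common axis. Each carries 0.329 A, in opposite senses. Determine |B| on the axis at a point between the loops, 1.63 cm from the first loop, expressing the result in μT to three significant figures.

Each loop contributes B = μ₀IR²/[2(R²+z²)^(3/2)] on the axis, with z measured from that loop.
Loop 1 (z = 0.0163 m): B₁ = 3.62×10⁻⁶ T. Loop 2 (z = 0.0141 m): B₂ = 3.76×10⁻⁶ T.
The fields oppose: B = |B₁ − B₂| = 1.42×10⁻⁷ T.

B ≈ 0.142 μT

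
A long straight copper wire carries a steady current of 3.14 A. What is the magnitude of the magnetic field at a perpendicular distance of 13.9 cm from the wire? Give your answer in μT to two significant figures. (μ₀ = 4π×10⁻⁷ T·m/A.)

For an infinitely long straight wire, B = μ₀I/(2πd).
B = (4π×10⁻⁷ × 3.14) / (2π × 0.139) = 4.52×10⁻⁶ T.

B ≈ 4.5 μT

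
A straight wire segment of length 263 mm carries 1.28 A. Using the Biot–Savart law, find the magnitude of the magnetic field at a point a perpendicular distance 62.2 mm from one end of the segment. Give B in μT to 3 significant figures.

B ≈ 2.00 μT

For a finite straight segment, B = (μ₀I/4πd)(sinθ₁ + sinθ₂), where θ₁, θ₂ are the angles from the perpendicular to each end.
The perpendicular foot is at one end, so the two end-offsets along the wire are 0 and L = 0.263 m.
sinθ₁ = 0/√(0²+0.0622²) = 0.0000; sinθ₂ = 0.263/√(0.263²+0.0622²) = 0.9732.
B = (4π×10⁻⁷ × 1.28) / (4π × 0.0622) × (0.0000 + 0.9732) = 2.00×10⁻⁶ T.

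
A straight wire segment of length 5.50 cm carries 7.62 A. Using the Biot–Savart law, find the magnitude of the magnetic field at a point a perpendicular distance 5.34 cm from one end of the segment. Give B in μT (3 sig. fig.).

B ≈ 10.2 μT

For a finite straight segment, B = (μ₀I/4πd)(sinθ₁ + sinθ₂), where θ₁, θ₂ are the angles from the perpendicular to each end.
The perpendicular foot is at one end, so the two end-offsets along the wire are 0 and L = 0.055 m.
sinθ₁ = 0/√(0²+0.0534²) = 0.0000; sinθ₂ = 0.055/√(0.055²+0.0534²) = 0.7175.
B = (4π×10⁻⁷ × 7.62) / (4π × 0.0534) × (0.0000 + 0.7175) = 1.02×10⁻⁵ T.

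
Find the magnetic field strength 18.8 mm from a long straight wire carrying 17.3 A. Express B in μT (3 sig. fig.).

For an infinitely long straight wire, B = μ₀I/(2πd).
B = (4π×10⁻⁷ × 17.3) / (2π × 0.0188) = 1.84×10⁻⁴ T.

B ≈ 184 μT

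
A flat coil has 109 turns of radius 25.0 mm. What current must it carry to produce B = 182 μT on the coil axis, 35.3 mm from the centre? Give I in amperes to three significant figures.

I ≈ 0.344 A

For an N-turn coil, B = Nμ₀IR²/[2(R²+z²)^(3/2)] with R = 0.025 m, z = 0.0353 m, so I = 2B(R²+z²)^(3/2)/(Nμ₀R²) = 2 × 1.82×10⁻⁴ × 8.09×10⁻⁵ / (109 × 4π×10⁻⁷ × 0.000625) = 0.344 A.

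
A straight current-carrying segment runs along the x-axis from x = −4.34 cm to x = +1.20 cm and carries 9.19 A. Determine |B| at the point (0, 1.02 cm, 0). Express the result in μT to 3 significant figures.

B ≈ 156 μT

For a finite straight segment, B = (μ₀I/4πd)(sinθ₁ + sinθ₂), where θ₁, θ₂ are the angles from the perpendicular to each end.
The perpendicular distance is d = 0.0102 m; the end-offsets along the wire are a = 0.0434 m and b = 0.012 m.
sinθ₁ = 0.0434/√(0.0434²+0.0102²) = 0.9735; sinθ₂ = 0.012/√(0.012²+0.0102²) = 0.7619.
B = (4π×10⁻⁷ × 9.19) / (4π × 0.0102) × (0.9735 + 0.7619) = 1.56×10⁻⁴ T.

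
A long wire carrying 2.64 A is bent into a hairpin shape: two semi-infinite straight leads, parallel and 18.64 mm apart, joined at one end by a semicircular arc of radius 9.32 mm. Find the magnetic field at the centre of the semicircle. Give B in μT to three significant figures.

B ≈ 146 μT

The semicircular arc contributes B_arc = μ₀I·π/(4πR) = μ₀I/(4R) = 8.90×10⁻⁵ T.
Each semi-infinite lead is at perpendicular distance R = 0.00932 m from the centre, with the perpendicular foot at its near end, so it contributes μ₀I/(4πR); both point the same way, together 5.67×10⁻⁵ T.
Arc and leads all point the same direction: B = 8.90×10⁻⁵ + 5.67×10⁻⁵ = 1.46×10⁻⁴ T.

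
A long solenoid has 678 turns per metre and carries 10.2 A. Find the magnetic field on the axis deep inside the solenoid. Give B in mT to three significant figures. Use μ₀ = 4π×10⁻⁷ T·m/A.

Inside a long solenoid, B = μ₀nI with n = 678 turns/m.
B = 4π×10⁻⁷ × 678 × 10.2 = 8.69×10⁻³ T.

B ≈ 8.69 mT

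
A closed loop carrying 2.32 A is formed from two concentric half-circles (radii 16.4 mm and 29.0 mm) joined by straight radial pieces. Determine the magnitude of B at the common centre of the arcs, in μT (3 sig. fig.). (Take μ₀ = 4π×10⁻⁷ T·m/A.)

The radial connectors point toward the centre, so dl × r̂ = 0 and they contribute nothing.
Each semicircle gives μ₀I/(4R): inner arc 4.44×10⁻⁵ T, outer arc 2.51×10⁻⁵ T.
The two arcs carry current in opposite angular senses, so their fields oppose: B = |4.44×10⁻⁵ − 2.51×10⁻⁵| = 1.93×10⁻⁵ T.

B ≈ 19.3 μT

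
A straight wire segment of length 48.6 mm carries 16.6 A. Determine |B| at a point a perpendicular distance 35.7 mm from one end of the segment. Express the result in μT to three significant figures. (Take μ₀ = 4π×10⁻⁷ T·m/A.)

For a finite straight segment, B = (μ₀I/4πd)(sinθ₁ + sinθ₂), where θ₁, θ₂ are the angles from the perpendicular to each end.
The perpendicular foot is at one end, so the two end-offsets along the wire are 0 and L = 0.0486 m.
sinθ₁ = 0/√(0²+0.0357²) = 0.0000; sinθ₂ = 0.0486/√(0.0486²+0.0357²) = 0.8059.
B = (4π×10⁻⁷ × 16.6) / (4π × 0.0357) × (0.0000 + 0.8059) = 3.75×10⁻⁵ T.

B ≈ 37.5 μT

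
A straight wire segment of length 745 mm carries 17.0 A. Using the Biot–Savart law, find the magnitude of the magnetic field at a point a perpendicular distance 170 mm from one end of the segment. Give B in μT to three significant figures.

B ≈ 9.75 μT

For a finite straight segment, B = (μ₀I/4πd)(sinθ₁ + sinθ₂), where θ₁, θ₂ are the angles from the perpendicular to each end.
The perpendicular foot is at one end, so the two end-offsets along the wire are 0 and L = 0.745 m.
sinθ₁ = 0/√(0²+0.17²) = 0.0000; sinθ₂ = 0.745/√(0.745²+0.17²) = 0.9749.
B = (4π×10⁻⁷ × 17.0) / (4π × 0.17) × (0.0000 + 0.9749) = 9.75×10⁻⁶ T.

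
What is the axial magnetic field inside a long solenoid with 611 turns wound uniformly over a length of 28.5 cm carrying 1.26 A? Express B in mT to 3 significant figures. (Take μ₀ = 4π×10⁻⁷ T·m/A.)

Inside a long solenoid, B = μ₀nI with n = 2144 turns/m.
B = 4π×10⁻⁷ × 2144 × 1.26 = 3.39×10⁻³ T.

B ≈ 3.39 mT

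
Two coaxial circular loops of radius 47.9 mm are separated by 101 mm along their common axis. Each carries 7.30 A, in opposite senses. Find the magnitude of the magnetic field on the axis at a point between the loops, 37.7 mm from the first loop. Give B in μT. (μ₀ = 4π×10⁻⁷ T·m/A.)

Each loop contributes B = μ₀IR²/[2(R²+z²)^(3/2)] on the axis, with z measured from that loop.
Loop 1 (z = 0.0377 m): B₁ = 4.65×10⁻⁵ T. Loop 2 (z = 0.0633 m): B₂ = 2.10×10⁻⁵ T.
The fields oppose: B = |B₁ − B₂| = 2.54×10⁻⁵ T.

B ≈ 25.4 μT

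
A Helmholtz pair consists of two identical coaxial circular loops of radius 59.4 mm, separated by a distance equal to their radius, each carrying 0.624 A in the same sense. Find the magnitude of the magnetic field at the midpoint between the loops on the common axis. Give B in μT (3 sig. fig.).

B ≈ 9.45 μT

Each loop contributes B = μ₀IR²/[2(R²+z²)^(3/2)] on the axis, with z measured from that loop.
Loop 1 (z = 0.0297 m): B₁ = 4.72×10⁻⁶ T. Loop 2 (z = 0.0297 m): B₂ = 4.72×10⁻⁶ T.
The fields add: B = B₁ + B₂ = 9.45×10⁻⁶ T.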